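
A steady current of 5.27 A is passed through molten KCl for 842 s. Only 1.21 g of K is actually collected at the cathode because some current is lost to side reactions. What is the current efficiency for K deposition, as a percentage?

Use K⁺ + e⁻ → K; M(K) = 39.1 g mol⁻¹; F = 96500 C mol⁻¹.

67.3 %

Q = I·t = 5.270 × 842.00 = 4437 C; n(e⁻) = 4437/96500 = 0.04598 mol.
Theoretical n(K) = n(e⁻)/1 = 0.04598 mol, i.e. m_theo = 0.04598 × 39.1 = 1.798 g.
Efficiency = m_actual / m_theo = 1.21 / 1.798 = 67.3 %.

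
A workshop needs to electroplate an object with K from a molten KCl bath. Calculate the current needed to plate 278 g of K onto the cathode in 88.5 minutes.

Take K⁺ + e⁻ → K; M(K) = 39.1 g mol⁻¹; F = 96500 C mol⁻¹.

n(K) = 278 / 39.1 = 7.110 mol.
n(e⁻) = 1 × 7.110 = 7.110 mol.
Q = n(e⁻)·F = 7.110 × 96500 = 686100 C.
I = Q/t = 686100 / 5310.0 s = 129 A.

129 A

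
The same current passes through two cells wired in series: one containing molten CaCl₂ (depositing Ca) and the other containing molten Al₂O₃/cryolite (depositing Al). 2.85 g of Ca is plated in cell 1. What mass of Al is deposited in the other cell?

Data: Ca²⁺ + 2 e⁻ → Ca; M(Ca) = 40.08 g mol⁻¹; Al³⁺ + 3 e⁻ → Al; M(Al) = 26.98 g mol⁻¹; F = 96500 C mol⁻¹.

1.28 g

n(Ca) = 2.85 / 40.08 = 0.07111 mol.
Since Ca²⁺ + 2 e⁻ → Ca, n(e⁻) passed = 2 × 0.07111 = 0.1422 mol.
Cells in series carry the same charge, so the same 0.1422 mol of electrons passes through cell 2.
Al³⁺ + 3 e⁻ → Al, so n(Al) = 0.1422 / 3 = 0.04741 mol.
m(Al) = 0.04741 × 26.98 = 1.28 g.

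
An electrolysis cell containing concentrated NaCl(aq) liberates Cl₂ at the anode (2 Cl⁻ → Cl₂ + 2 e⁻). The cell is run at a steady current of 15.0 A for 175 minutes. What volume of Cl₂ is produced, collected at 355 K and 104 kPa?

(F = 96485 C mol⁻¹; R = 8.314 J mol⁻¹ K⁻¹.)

Q = I·t = 15.00 A × 10500 s = 157500 C.
n(e⁻) = Q/F = 157500 / 96485 = 1.632 mol.
2 electrons are transferred per Cl₂ molecule, so n(Cl₂) = 1.632 / 2 = 0.8162 mol.
V = nRT/P = (0.8162 × 8.314 × 355) / (104 × 10³ Pa) = 0.0232 m³ = 23.2 L.

23.2 L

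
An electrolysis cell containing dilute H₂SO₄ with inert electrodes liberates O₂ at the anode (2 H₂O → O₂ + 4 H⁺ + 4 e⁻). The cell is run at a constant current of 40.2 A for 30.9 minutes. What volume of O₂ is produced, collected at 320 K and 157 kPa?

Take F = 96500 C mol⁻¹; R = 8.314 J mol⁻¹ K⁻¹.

Q = I·t = 40.20 A × 1854.0 s = 74530 C.
n(e⁻) = Q/F = 74530 / 96500 = 0.7723 mol.
4 electrons are transferred per O₂ molecule, so n(O₂) = 0.7723 / 4 = 0.1931 mol.
V = nRT/P = (0.1931 × 8.314 × 320) / (157 × 10³ Pa) = 0.00327 m³ = 3.27 L.

3.27 L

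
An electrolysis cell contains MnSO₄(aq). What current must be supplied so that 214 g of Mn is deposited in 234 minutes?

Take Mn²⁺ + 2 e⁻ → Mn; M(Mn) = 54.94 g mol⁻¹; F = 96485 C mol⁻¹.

53.5 A

n(Mn) = 214 / 54.94 = 3.895 mol.
n(e⁻) = 2 × 3.895 = 7.790 mol.
Q = n(e⁻)·F = 7.790 × 96485 = 751600 C.
I = Q/t = 751600 / 14040 s = 53.5 A.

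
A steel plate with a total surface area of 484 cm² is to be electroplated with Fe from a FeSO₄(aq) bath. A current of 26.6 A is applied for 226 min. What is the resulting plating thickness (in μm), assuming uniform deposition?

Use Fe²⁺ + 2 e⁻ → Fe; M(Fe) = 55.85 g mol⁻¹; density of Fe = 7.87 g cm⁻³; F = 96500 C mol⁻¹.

274 μm

Q = I·t = 26.60 × 13560 = 360700 C; n(e⁻) = 3.738 mol.
n(Fe) = n(e⁻)/2 = 1.869 mol, so m = 1.869 × 55.85 = 104.4 g.
Volume = m/ρ = 104.4 / 7.87 = 13.26 cm³.
Thickness = V/A = 13.26 / 484 = 0.0274 cm = 274 μm.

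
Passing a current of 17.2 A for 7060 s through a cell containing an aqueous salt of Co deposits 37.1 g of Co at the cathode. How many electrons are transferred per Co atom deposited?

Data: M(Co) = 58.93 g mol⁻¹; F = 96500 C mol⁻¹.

Q = I·t = 17.20 A × 7060.0 s = 121400 C, so n(e⁻) = 121400/96500 = 1.258 mol.
n(Co) deposited = 37.1 / 58.93 = 0.6296 mol.
Electrons per atom = n(e⁻)/n(Co) = 1.258 / 0.6296 = 2.00 ≈ 2, so the ion is Co²⁺.

2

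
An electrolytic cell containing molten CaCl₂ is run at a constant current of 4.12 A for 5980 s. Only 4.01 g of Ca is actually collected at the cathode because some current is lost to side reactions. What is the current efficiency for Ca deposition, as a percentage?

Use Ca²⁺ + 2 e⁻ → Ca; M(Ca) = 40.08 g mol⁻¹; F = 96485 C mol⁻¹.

Q = I·t = 4.120 × 5980.0 = 24640 C; n(e⁻) = 24640/96485 = 0.2554 mol.
Theoretical n(Ca) = n(e⁻)/2 = 0.1277 mol, i.e. m_theo = 0.1277 × 40.08 = 5.117 g.
Efficiency = m_actual / m_theo = 4.01 / 5.117 = 78.4 %.

78.4 %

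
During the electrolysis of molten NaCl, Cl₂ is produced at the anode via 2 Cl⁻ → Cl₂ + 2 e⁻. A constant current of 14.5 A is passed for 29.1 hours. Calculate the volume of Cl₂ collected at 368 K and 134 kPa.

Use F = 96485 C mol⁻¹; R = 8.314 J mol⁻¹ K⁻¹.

180 L

Q = I·t = 14.50 A × 104760 s = 1519000 C.
n(e⁻) = Q/F = 1519000 / 96485 = 15.74 mol.
2 electrons are transferred per Cl₂ molecule, so n(Cl₂) = 15.74 / 2 = 7.872 mol.
V = nRT/P = (7.872 × 8.314 × 368) / (134 × 10³ Pa) = 0.180 m³ = 180 L.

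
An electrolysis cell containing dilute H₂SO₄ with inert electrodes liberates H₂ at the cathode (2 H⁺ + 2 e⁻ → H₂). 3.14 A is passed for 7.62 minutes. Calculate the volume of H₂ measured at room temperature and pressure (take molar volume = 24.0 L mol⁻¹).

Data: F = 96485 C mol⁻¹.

0.179 L

Q = I·t = 3.140 A × 457.20 s = 1436 C.
n(e⁻) = Q/F = 1436 / 96485 = 0.01488 mol.
2 electrons are transferred per H₂ molecule, so n(H₂) = 0.01488 / 2 = 0.007440 mol.
V = n × V_m = 0.007440 × 24.0 = 0.179 L.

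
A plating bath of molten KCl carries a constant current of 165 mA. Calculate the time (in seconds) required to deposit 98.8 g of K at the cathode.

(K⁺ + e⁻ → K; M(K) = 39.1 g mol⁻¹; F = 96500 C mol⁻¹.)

1.48 × 10⁶ s

n(K) = m/M = 98.8 / 39.1 = 2.527 mol.
Each K atom requires 1 electron, so n(e⁻) = 1 × 2.527 = 2.527 mol.
Q = n(e⁻)·F = 2.527 × 96500 = 243800 C.
t = Q/I = 243800 / 0.1650 A = 1478000 s.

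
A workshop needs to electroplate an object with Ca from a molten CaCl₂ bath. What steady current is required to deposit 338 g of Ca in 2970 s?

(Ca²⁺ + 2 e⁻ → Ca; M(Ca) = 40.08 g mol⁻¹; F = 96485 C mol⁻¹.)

n(Ca) = 338 / 40.08 = 8.433 mol.
n(e⁻) = 2 × 8.433 = 16.87 mol.
Q = n(e⁻)·F = 16.87 × 96485 = 1627000 C.
I = Q/t = 1627000 / 2970.0 s = 548 A.

548 A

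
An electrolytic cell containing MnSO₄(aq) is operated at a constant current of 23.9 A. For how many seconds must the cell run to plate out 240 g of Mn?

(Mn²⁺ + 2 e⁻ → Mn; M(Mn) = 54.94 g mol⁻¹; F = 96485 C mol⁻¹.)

35300 s

n(Mn) = m/M = 240 / 54.94 = 4.368 mol.
Each Mn atom requires 2 electrons, so n(e⁻) = 2 × 4.368 = 8.737 mol.
Q = n(e⁻)·F = 8.737 × 96485 = 843000 C.
t = Q/I = 843000 / 23.90 A = 35270 s.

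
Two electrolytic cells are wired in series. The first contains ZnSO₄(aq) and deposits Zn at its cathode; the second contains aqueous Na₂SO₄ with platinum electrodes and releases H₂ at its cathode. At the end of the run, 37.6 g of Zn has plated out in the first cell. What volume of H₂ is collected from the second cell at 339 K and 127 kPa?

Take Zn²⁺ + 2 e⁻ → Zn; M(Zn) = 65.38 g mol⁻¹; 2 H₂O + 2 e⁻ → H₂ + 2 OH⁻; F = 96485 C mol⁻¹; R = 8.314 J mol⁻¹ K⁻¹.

n(Zn) = 37.6 / 65.38 = 0.5751 mol, so n(e⁻) = 2 × 0.5751 = 1.150 mol.
The cells are in series, so the same 1.150 mol of electrons passes through the second cell.
2 H₂O + 2 e⁻ → H₂ + 2 OH⁻ — 2 mol e⁻ per mol H₂, so n(H₂) = 1.150/2 = 0.5751 mol.
V = nRT/P = (0.5751 × 8.314 × 339) / (127 × 10³) = 0.0128 m³ = 12.8 L.

12.8 L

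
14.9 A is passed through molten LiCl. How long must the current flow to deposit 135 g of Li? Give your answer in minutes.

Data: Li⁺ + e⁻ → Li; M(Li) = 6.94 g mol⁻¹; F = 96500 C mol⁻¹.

2100 min

n(Li) = m/M = 135 / 6.94 = 19.45 mol.
Each Li atom requires 1 electron, so n(e⁻) = 1 × 19.45 = 19.45 mol.
Q = n(e⁻)·F = 19.45 × 96500 = 1877000 C.
t = Q/I = 1877000 / 14.90 A = 126000 s = 2100 min.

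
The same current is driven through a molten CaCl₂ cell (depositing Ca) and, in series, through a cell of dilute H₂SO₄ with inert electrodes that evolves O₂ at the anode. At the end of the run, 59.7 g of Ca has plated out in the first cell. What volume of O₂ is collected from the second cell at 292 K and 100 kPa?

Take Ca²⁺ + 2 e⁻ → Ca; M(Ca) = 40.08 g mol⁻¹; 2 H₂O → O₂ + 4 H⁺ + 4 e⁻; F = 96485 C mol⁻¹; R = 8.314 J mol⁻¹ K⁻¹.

n(Ca) = 59.7 / 40.08 = 1.490 mol, so n(e⁻) = 2 × 1.490 = 2.979 mol.
The cells are in series, so the same 2.979 mol of electrons passes through the second cell.
2 H₂O → O₂ + 4 H⁺ + 4 e⁻ — 4 mol e⁻ per mol O₂, so n(O₂) = 2.979/4 = 0.7448 mol.
V = nRT/P = (0.7448 × 8.314 × 292) / (100 × 10³) = 0.0181 m³ = 18.1 L.

18.1 L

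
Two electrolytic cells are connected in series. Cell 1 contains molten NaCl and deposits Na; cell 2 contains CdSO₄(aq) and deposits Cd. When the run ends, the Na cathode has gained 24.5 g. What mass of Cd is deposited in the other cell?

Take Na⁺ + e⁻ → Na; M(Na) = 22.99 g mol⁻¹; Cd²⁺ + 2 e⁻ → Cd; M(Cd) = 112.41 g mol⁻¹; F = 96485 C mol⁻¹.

n(Na) = 24.5 / 22.99 = 1.066 mol.
Since Na⁺ + e⁻ → Na, n(e⁻) passed = 1 × 1.066 = 1.066 mol.
Cells in series carry the same charge, so the same 1.066 mol of electrons passes through cell 2.
Cd²⁺ + 2 e⁻ → Cd, so n(Cd) = 1.066 / 2 = 0.5328 mol.
m(Cd) = 0.5328 × 112.41 = 59.9 g.

59.9 g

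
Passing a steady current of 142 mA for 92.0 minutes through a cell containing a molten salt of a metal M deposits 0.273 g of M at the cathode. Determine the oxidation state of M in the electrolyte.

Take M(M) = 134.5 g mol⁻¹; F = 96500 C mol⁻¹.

+4

Q = I·t = 0.1420 A × 5520.0 s = 783.8 C, so n(e⁻) = 783.8/96500 = 0.008123 mol.
n(M) deposited = 0.273 / 134.5 = 0.002030 mol.
Electrons per atom = n(e⁻)/n(M) = 0.008123 / 0.002030 = 4.00 ≈ 4, so the ion is M⁴⁺.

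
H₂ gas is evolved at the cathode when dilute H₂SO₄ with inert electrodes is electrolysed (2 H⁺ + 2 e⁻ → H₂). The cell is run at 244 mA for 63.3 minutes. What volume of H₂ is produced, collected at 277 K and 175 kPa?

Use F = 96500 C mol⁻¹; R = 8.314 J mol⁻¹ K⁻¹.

0.0632 L

Q = I·t = 0.2440 A × 3798.0 s = 926.7 C.
n(e⁻) = Q/F = 926.7 / 96500 = 0.009603 mol.
2 electrons are transferred per H₂ molecule, so n(H₂) = 0.009603 / 2 = 0.004802 mol.
V = nRT/P = (0.004802 × 8.314 × 277) / (175 × 10³ Pa) = 6.32 × 10⁻⁵ m³ = 0.0632 L.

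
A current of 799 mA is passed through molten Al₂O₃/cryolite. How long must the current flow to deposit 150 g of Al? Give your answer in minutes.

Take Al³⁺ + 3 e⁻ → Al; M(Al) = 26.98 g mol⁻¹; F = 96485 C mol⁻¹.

n(Al) = m/M = 150 / 26.98 = 5.560 mol.
Each Al atom requires 3 electrons, so n(e⁻) = 3 × 5.560 = 16.68 mol.
Q = n(e⁻)·F = 16.68 × 96485 = 1609000 C.
t = Q/I = 1609000 / 0.7990 A = 2014000 s = 33600 min.

33600 min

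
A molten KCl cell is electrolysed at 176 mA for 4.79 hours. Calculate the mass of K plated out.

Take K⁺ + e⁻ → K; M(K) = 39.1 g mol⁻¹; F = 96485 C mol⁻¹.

1.23 g

Q = I·t = 0.1760 A × 17244 s = 3035 C.
n(e⁻) = Q/F = 3035 / 96485 = 0.03146 mol.
K⁺ + e⁻ → K, so n(K) = n(e⁻)/1 = 0.03146 mol.
m = n·M = 0.03146 × 39.1 = 1.23 g.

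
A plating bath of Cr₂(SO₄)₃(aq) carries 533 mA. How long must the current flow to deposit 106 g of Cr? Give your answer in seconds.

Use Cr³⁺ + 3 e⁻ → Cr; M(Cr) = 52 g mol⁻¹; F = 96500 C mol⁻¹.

n(Cr) = m/M = 106 / 52 = 2.038 mol.
Each Cr atom requires 3 electrons, so n(e⁻) = 3 × 2.038 = 6.115 mol.
Q = n(e⁻)·F = 6.115 × 96500 = 590100 C.
t = Q/I = 590100 / 0.5330 A = 1107000 s.

1.11 × 10⁶ s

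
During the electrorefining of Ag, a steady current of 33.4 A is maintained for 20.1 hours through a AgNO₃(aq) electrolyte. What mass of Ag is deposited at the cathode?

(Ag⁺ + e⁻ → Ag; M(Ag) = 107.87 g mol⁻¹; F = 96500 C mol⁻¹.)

Q = I·t = 33.40 A × 72360 s = 2417000 C.
n(e⁻) = Q/F = 2417000 / 96500 = 25.04 mol.
Ag⁺ + e⁻ → Ag, so n(Ag) = n(e⁻)/1 = 25.04 mol.
m = n·M = 25.04 × 107.87 = 2700 g.

2700 g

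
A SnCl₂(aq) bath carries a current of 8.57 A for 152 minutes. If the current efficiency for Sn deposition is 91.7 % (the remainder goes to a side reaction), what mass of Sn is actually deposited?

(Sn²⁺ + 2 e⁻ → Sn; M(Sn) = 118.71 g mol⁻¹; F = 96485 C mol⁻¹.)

Q = I·t = 8.570 × 9120.0 = 78160 C.
n(e⁻) = 78160/96485 = 0.8101 mol; theoretically n(Sn) = 0.8101/2 = 0.4050 mol, m_theo = 48.08 g.
At 91.7 % efficiency, m_actual = 0.917 × 48.08 = 44.1 g.

44.1 g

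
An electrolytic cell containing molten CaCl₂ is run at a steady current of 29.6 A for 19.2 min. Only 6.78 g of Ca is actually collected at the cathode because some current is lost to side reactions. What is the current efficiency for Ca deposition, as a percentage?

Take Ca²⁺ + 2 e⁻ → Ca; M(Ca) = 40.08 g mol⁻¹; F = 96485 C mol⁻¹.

Q = I·t = 29.60 × 1152.0 = 34100 C; n(e⁻) = 34100/96485 = 0.3534 mol.
Theoretical n(Ca) = n(e⁻)/2 = 0.1767 mol, i.e. m_theo = 0.1767 × 40.08 = 7.082 g.
Efficiency = m_actual / m_theo = 6.78 / 7.082 = 95.7 %.

95.7 %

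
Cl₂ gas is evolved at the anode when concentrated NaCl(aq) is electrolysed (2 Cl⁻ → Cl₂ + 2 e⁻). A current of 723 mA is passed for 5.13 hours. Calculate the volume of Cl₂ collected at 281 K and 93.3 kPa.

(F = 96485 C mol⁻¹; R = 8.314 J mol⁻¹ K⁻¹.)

Q = I·t = 0.7230 A × 18468 s = 13350 C.
n(e⁻) = Q/F = 13350 / 96485 = 0.1384 mol.
2 electrons are transferred per Cl₂ molecule, so n(Cl₂) = 0.1384 / 2 = 0.06919 mol.
V = nRT/P = (0.06919 × 8.314 × 281) / (93.3 × 10³ Pa) = 0.00173 m³ = 1.73 L.

1.73 L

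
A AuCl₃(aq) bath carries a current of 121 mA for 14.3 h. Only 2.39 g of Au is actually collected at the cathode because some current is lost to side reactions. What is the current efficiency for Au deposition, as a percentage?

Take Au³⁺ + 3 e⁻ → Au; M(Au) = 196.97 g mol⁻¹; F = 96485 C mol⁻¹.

56.4 %

Q = I·t = 0.1210 × 51480 = 6229 C; n(e⁻) = 6229/96485 = 0.06456 mol.
Theoretical n(Au) = n(e⁻)/3 = 0.02152 mol, i.e. m_theo = 0.02152 × 196.97 = 4.239 g.
Efficiency = m_actual / m_theo = 2.39 / 4.239 = 56.4 %.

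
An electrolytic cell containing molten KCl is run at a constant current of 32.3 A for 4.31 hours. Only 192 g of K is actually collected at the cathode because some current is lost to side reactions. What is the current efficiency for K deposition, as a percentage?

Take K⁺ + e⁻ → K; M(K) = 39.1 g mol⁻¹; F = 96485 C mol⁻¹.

94.5 %

Q = I·t = 32.30 × 15516 = 501200 C; n(e⁻) = 501200/96485 = 5.194 mol.
Theoretical n(K) = n(e⁻)/1 = 5.194 mol, i.e. m_theo = 5.194 × 39.1 = 203.1 g.
Efficiency = m_actual / m_theo = 192 / 203.1 = 94.5 %.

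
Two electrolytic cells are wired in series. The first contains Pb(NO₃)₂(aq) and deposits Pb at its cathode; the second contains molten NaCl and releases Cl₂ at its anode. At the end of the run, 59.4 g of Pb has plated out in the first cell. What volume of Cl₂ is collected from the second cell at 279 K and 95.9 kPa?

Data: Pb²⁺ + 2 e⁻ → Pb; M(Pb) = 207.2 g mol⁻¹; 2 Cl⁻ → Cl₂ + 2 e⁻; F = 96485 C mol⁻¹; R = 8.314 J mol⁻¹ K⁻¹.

6.93 L

n(Pb) = 59.4 / 207.2 = 0.2867 mol, so n(e⁻) = 2 × 0.2867 = 0.5734 mol.
The cells are in series, so the same 0.5734 mol of electrons passes through the second cell.
2 Cl⁻ → Cl₂ + 2 e⁻ — 2 mol e⁻ per mol Cl₂, so n(Cl₂) = 0.5734/2 = 0.2867 mol.
V = nRT/P = (0.2867 × 8.314 × 279) / (95.9 × 10³) = 0.00693 m³ = 6.93 L.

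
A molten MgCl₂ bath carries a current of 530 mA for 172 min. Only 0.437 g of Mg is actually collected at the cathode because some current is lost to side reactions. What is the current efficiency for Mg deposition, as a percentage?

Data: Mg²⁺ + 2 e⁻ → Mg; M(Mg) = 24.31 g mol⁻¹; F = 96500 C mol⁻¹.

Q = I·t = 0.5300 × 10320 = 5470 C; n(e⁻) = 5470/96500 = 0.05668 mol.
Theoretical n(Mg) = n(e⁻)/2 = 0.02834 mol, i.e. m_theo = 0.02834 × 24.31 = 0.6889 g.
Efficiency = m_actual / m_theo = 0.437 / 0.6889 = 63.4 %.

63.4 %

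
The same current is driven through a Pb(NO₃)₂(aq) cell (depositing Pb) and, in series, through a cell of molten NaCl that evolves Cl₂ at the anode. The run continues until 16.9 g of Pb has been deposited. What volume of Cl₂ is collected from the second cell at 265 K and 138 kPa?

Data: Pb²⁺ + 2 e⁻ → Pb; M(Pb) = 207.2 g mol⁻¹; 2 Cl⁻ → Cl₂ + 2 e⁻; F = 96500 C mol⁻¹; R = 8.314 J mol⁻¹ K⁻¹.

1.30 L

n(Pb) = 16.9 / 207.2 = 0.08156 mol, so n(e⁻) = 2 × 0.08156 = 0.1631 mol.
The cells are in series, so the same 0.1631 mol of electrons passes through the second cell.
2 Cl⁻ → Cl₂ + 2 e⁻ — 2 mol e⁻ per mol Cl₂, so n(Cl₂) = 0.1631/2 = 0.08156 mol.
V = nRT/P = (0.08156 × 8.314 × 265) / (138 × 10³) = 0.00130 m³ = 1.30 L.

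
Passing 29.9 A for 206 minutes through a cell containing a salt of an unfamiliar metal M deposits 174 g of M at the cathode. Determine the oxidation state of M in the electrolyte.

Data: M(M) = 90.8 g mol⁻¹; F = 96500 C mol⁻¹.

+2

Q = I·t = 29.90 A × 12360 s = 369600 C, so n(e⁻) = 369600/96500 = 3.830 mol.
n(M) deposited = 174 / 90.8 = 1.916 mol.
Electrons per atom = n(e⁻)/n(M) = 3.830 / 1.916 = 2.00 ≈ 2, so the ion is M²⁺.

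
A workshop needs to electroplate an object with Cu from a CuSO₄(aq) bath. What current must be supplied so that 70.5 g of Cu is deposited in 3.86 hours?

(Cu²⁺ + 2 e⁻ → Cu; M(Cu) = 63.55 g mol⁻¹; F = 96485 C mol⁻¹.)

n(Cu) = 70.5 / 63.55 = 1.109 mol.
n(e⁻) = 2 × 1.109 = 2.219 mol.
Q = n(e⁻)·F = 2.219 × 96485 = 214100 C.
I = Q/t = 214100 / 13896 s = 15.4 A.

15.4 A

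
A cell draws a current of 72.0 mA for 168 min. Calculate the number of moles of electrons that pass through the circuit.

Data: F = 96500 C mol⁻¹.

Q = I·t = 0.07200 A × 10080 s = 725.8 C.
n(e⁻) = Q/F = 725.8 / 96500 = 0.00752 mol.

0.00752 mol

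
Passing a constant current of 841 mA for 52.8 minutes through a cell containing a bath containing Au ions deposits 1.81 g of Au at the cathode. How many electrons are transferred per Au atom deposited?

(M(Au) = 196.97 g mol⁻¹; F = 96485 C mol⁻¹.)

3

Q = I·t = 0.8410 A × 3168.0 s = 2664 C, so n(e⁻) = 2664/96485 = 0.02761 mol.
n(Au) deposited = 1.81 / 196.97 = 0.009189 mol.
Electrons per atom = n(e⁻)/n(Au) = 0.02761 / 0.009189 = 3.00 ≈ 3, so the ion is Au³⁺.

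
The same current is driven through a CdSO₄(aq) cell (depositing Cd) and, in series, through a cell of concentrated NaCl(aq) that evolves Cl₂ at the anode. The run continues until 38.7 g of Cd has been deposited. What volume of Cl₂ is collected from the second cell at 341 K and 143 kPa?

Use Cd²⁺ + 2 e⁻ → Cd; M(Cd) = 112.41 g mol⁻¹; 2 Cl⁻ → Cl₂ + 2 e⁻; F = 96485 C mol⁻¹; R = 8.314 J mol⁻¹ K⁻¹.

6.83 L

n(Cd) = 38.7 / 112.41 = 0.3443 mol, so n(e⁻) = 2 × 0.3443 = 0.6886 mol.
The cells are in series, so the same 0.6886 mol of electrons passes through the second cell.
2 Cl⁻ → Cl₂ + 2 e⁻ — 2 mol e⁻ per mol Cl₂, so n(Cl₂) = 0.6886/2 = 0.3443 mol.
V = nRT/P = (0.3443 × 8.314 × 341) / (143 × 10³) = 0.00683 m³ = 6.83 L.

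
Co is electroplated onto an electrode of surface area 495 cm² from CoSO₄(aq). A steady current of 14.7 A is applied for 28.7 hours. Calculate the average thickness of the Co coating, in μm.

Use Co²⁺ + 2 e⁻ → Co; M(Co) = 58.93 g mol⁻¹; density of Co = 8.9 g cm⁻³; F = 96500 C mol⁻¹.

Q = I·t = 14.70 × 103320 = 1519000 C; n(e⁻) = 15.74 mol.
n(Co) = n(e⁻)/2 = 7.869 mol, so m = 7.869 × 58.93 = 463.7 g.
Volume = m/ρ = 463.7 / 8.9 = 52.11 cm³.
Thickness = V/A = 52.11 / 495 = 0.105 cm = 1050 μm.

1050 μm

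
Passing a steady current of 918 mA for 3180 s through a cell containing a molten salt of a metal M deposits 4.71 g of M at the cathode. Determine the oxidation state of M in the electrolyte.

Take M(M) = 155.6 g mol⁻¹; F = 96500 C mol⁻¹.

Q = I·t = 0.9180 A × 3180.0 s = 2919 C, so n(e⁻) = 2919/96500 = 0.03025 mol.
n(M) deposited = 4.71 / 155.6 = 0.03027 mol.
Electrons per atom = n(e⁻)/n(M) = 0.03025 / 0.03027 = 0.999 ≈ 1, so the ion is M⁺.

+1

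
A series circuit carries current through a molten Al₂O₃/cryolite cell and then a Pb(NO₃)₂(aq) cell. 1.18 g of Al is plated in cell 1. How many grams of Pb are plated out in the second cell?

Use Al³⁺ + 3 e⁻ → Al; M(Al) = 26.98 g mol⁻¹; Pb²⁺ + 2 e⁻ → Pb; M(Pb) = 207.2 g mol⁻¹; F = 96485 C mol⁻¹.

13.6 g

n(Al) = 1.18 / 26.98 = 0.04374 mol.
Since Al³⁺ + 3 e⁻ → Al, n(e⁻) passed = 3 × 0.04374 = 0.1312 mol.
Cells in series carry the same charge, so the same 0.1312 mol of electrons passes through cell 2.
Pb²⁺ + 2 e⁻ → Pb, so n(Pb) = 0.1312 / 2 = 0.06560 mol.
m(Pb) = 0.06560 × 207.2 = 13.6 g.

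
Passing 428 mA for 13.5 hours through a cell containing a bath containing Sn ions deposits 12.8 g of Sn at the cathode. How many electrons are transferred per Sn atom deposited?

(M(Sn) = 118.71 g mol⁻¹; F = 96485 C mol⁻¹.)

2

Q = I·t = 0.4280 A × 48600 s = 20800 C, so n(e⁻) = 20800/96485 = 0.2156 mol.
n(Sn) deposited = 12.8 / 118.71 = 0.1078 mol.
Electrons per atom = n(e⁻)/n(Sn) = 0.2156 / 0.1078 = 2.00 ≈ 2, so the ion is Sn²⁺.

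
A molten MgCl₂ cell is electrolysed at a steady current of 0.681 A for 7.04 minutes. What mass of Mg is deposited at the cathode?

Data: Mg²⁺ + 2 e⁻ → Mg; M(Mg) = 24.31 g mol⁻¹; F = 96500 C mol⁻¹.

0.0362 g

Q = I·t = 0.6810 A × 422.40 s = 287.7 C.
n(e⁻) = Q/F = 287.7 / 96500 = 0.002981 mol.
Mg²⁺ + 2 e⁻ → Mg, so n(Mg) = n(e⁻)/2 = 0.001490 mol.
m = n·M = 0.001490 × 24.31 = 0.0362 g.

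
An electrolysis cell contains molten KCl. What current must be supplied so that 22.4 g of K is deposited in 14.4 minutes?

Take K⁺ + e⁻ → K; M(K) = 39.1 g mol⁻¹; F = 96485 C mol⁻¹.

64.0 A

n(K) = 22.4 / 39.1 = 0.5729 mol.
n(e⁻) = 1 × 0.5729 = 0.5729 mol.
Q = n(e⁻)·F = 0.5729 × 96485 = 55280 C.
I = Q/t = 55280 / 864.00 s = 64.0 A.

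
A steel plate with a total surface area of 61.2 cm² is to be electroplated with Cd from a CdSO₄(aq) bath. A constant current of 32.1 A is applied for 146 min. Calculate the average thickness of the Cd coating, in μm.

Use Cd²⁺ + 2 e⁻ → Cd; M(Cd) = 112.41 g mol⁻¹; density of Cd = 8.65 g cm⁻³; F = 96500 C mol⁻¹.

Q = I·t = 32.10 × 8760.0 = 281200 C; n(e⁻) = 2.914 mol.
n(Cd) = n(e⁻)/2 = 1.457 mol, so m = 1.457 × 112.41 = 163.8 g.
Volume = m/ρ = 163.8 / 8.65 = 18.93 cm³.
Thickness = V/A = 18.93 / 61.2 = 0.309 cm = 3090 μm.

3090 μm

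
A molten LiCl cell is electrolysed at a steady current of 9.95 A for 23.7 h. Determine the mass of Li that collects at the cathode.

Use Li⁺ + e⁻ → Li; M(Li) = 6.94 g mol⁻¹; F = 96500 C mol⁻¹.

Q = I·t = 9.950 A × 85320 s = 848900 C.
n(e⁻) = Q/F = 848900 / 96500 = 8.797 mol.
Li⁺ + e⁻ → Li, so n(Li) = n(e⁻)/1 = 8.797 mol.
m = n·M = 8.797 × 6.94 = 61.1 g.

61.1 g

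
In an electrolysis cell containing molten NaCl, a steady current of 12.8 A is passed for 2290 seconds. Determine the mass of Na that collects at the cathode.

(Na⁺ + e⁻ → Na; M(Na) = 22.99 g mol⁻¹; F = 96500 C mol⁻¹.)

Q = I·t = 12.80 A × 2290.0 s = 29310 C.
n(e⁻) = Q/F = 29310 / 96500 = 0.3038 mol.
Na⁺ + e⁻ → Na, so n(Na) = n(e⁻)/1 = 0.3038 mol.
m = n·M = 0.3038 × 22.99 = 6.98 g.

6.98 g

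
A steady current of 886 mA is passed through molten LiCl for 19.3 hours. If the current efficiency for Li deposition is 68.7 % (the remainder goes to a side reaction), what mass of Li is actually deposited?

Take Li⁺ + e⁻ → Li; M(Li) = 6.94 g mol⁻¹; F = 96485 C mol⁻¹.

3.04 g

Q = I·t = 0.8860 × 69480 = 61560 C.
n(e⁻) = 61560/96485 = 0.6380 mol; theoretically n(Li) = 0.6380/1 = 0.6380 mol, m_theo = 4.428 g.
At 68.7 % efficiency, m_actual = 0.687 × 4.428 = 3.04 g.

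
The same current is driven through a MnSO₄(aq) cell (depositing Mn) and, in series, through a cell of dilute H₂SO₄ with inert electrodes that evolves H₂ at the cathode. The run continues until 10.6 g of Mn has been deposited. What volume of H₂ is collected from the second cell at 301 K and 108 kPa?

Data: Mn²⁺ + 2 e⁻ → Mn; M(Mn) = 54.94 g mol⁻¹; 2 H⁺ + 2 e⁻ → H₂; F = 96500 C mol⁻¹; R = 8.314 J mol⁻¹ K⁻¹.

n(Mn) = 10.6 / 54.94 = 0.1929 mol, so n(e⁻) = 2 × 0.1929 = 0.3859 mol.
The cells are in series, so the same 0.3859 mol of electrons passes through the second cell.
2 H⁺ + 2 e⁻ → H₂ — 2 mol e⁻ per mol H₂, so n(H₂) = 0.3859/2 = 0.1929 mol.
V = nRT/P = (0.1929 × 8.314 × 301) / (108 × 10³) = 0.00447 m³ = 4.47 L.

4.47 L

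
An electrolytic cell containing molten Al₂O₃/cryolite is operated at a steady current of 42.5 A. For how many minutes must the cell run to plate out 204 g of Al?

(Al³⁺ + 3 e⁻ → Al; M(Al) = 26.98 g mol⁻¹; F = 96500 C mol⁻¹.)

n(Al) = m/M = 204 / 26.98 = 7.561 mol.
Each Al atom requires 3 electrons, so n(e⁻) = 3 × 7.561 = 22.68 mol.
Q = n(e⁻)·F = 22.68 × 96500 = 2189000 C.
t = Q/I = 2189000 / 42.50 A = 51500 s = 858 min.

858 min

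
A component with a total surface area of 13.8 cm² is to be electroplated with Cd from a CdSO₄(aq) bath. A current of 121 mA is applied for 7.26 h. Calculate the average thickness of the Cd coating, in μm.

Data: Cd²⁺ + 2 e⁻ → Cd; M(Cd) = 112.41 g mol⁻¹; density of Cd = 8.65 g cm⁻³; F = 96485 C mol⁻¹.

154 μm

Q = I·t = 0.1210 × 26136 = 3162 C; n(e⁻) = 0.03278 mol.
n(Cd) = n(e⁻)/2 = 0.01639 mol, so m = 0.01639 × 112.41 = 1.842 g.
Volume = m/ρ = 1.842 / 8.65 = 0.2130 cm³.
Thickness = V/A = 0.2130 / 13.8 = 0.0154 cm = 154 μm.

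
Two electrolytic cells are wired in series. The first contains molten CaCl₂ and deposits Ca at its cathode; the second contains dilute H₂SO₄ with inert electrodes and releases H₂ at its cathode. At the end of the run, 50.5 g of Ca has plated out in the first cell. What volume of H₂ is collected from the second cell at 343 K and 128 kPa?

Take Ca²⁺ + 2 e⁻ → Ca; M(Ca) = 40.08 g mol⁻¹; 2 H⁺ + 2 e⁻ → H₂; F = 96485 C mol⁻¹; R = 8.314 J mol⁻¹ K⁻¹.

n(Ca) = 50.5 / 40.08 = 1.260 mol, so n(e⁻) = 2 × 1.260 = 2.520 mol.
The cells are in series, so the same 2.520 mol of electrons passes through the second cell.
2 H⁺ + 2 e⁻ → H₂ — 2 mol e⁻ per mol H₂, so n(H₂) = 2.520/2 = 1.260 mol.
V = nRT/P = (1.260 × 8.314 × 343) / (128 × 10³) = 0.0281 m³ = 28.1 L.

28.1 L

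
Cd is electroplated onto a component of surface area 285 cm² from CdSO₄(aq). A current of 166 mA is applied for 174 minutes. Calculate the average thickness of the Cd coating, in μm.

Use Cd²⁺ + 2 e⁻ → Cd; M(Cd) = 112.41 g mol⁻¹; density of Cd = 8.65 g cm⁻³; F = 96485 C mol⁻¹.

Q = I·t = 0.1660 × 10440 = 1733 C; n(e⁻) = 0.01796 mol.
n(Cd) = n(e⁻)/2 = 0.008981 mol, so m = 0.008981 × 112.41 = 1.010 g.
Volume = m/ρ = 1.010 / 8.65 = 0.1167 cm³.
Thickness = V/A = 0.1167 / 285 = 4.10 × 10⁻⁴ cm = 4.10 μm.

4.10 μm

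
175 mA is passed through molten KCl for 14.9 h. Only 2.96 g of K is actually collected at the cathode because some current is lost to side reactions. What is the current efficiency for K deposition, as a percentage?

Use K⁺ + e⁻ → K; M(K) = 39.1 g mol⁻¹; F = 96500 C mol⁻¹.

77.8 %

Q = I·t = 0.1750 × 53640 = 9387 C; n(e⁻) = 9387/96500 = 0.09727 mol.
Theoretical n(K) = n(e⁻)/1 = 0.09727 mol, i.e. m_theo = 0.09727 × 39.1 = 3.803 g.
Efficiency = m_actual / m_theo = 2.96 / 3.803 = 77.8 %.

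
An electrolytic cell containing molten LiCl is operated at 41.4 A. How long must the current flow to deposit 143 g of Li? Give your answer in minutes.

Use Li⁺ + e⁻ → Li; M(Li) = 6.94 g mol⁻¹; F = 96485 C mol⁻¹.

n(Li) = m/M = 143 / 6.94 = 20.61 mol.
Each Li atom requires 1 electron, so n(e⁻) = 1 × 20.61 = 20.61 mol.
Q = n(e⁻)·F = 20.61 × 96485 = 1988000 C.
t = Q/I = 1988000 / 41.40 A = 48020 s = 800 min.

800 min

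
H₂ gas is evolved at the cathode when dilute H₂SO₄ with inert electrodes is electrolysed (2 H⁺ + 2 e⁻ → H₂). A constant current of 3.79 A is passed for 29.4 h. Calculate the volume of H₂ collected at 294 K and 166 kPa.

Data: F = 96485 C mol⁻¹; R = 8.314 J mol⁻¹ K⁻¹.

30.6 L

Q = I·t = 3.790 A × 105840 s = 401100 C.
n(e⁻) = Q/F = 401100 / 96485 = 4.157 mol.
2 electrons are transferred per H₂ molecule, so n(H₂) = 4.157 / 2 = 2.079 mol.
V = nRT/P = (2.079 × 8.314 × 294) / (166 × 10³ Pa) = 0.0306 m³ = 30.6 L.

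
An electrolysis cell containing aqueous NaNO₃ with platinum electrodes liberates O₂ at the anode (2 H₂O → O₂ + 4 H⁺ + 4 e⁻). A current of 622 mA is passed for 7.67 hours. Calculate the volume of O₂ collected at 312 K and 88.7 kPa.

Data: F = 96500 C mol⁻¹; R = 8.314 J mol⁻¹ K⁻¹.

1.30 L

Q = I·t = 0.6220 A × 27612 s = 17170 C.
n(e⁻) = Q/F = 17170 / 96500 = 0.1780 mol.
4 electrons are transferred per O₂ molecule, so n(O₂) = 0.1780 / 4 = 0.04449 mol.
V = nRT/P = (0.04449 × 8.314 × 312) / (88.7 × 10³ Pa) = 0.00130 m³ = 1.30 L.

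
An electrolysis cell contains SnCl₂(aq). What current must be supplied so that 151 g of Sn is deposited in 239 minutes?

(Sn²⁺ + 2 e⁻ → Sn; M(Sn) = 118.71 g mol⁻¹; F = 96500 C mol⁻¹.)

n(Sn) = 151 / 118.71 = 1.272 mol.
n(e⁻) = 2 × 1.272 = 2.544 mol.
Q = n(e⁻)·F = 2.544 × 96500 = 245500 C.
I = Q/t = 245500 / 14340 s = 17.1 A.

17.1 A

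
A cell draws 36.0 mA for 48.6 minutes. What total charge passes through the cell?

105 C

Q = I·t = 0.03600 A × 2916.0 s = 105 C.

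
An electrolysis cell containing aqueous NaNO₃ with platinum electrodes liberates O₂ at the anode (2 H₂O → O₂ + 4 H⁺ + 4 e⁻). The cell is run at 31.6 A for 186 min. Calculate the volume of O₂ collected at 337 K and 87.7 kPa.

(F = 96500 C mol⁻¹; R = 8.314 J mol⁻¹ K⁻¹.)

Q = I·t = 31.60 A × 11160 s = 352700 C.
n(e⁻) = Q/F = 352700 / 96500 = 3.654 mol.
4 electrons are transferred per O₂ molecule, so n(O₂) = 3.654 / 4 = 0.9136 mol.
V = nRT/P = (0.9136 × 8.314 × 337) / (87.7 × 10³ Pa) = 0.0292 m³ = 29.2 L.

29.2 L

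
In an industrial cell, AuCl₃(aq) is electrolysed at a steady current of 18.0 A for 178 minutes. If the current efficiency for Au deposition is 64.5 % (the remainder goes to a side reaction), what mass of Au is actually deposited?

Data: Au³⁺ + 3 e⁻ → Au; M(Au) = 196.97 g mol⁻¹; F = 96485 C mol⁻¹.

84.4 g

Q = I·t = 18.00 × 10680 = 192200 C.
n(e⁻) = 192200/96485 = 1.992 mol; theoretically n(Au) = 1.992/3 = 0.6641 mol, m_theo = 130.8 g.
At 64.5 % efficiency, m_actual = 0.645 × 130.8 = 84.4 g.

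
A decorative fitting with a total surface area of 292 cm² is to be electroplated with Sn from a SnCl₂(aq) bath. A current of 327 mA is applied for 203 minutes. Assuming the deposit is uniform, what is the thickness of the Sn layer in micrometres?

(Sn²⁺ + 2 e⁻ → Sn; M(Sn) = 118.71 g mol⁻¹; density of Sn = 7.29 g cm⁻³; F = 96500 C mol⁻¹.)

11.5 μm

Q = I·t = 0.3270 × 12180 = 3983 C; n(e⁻) = 0.04127 mol.
n(Sn) = n(e⁻)/2 = 0.02064 mol, so m = 0.02064 × 118.71 = 2.450 g.
Volume = m/ρ = 2.450 / 7.29 = 0.3360 cm³.
Thickness = V/A = 0.3360 / 292 = 0.00115 cm = 11.5 μm.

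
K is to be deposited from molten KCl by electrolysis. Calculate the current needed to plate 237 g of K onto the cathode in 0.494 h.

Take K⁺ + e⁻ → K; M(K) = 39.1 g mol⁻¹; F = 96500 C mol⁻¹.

329 A

n(K) = 237 / 39.1 = 6.061 mol.
n(e⁻) = 1 × 6.061 = 6.061 mol.
Q = n(e⁻)·F = 6.061 × 96500 = 584900 C.
I = Q/t = 584900 / 1778.4 s = 329 A.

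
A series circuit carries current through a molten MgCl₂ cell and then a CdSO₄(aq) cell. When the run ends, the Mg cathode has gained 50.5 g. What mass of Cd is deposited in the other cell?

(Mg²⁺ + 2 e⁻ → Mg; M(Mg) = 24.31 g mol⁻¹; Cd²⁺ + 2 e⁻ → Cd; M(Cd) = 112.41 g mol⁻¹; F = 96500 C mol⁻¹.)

n(Mg) = 50.5 / 24.31 = 2.077 mol.
Since Mg²⁺ + 2 e⁻ → Mg, n(e⁻) passed = 2 × 2.077 = 4.155 mol.
Cells in series carry the same charge, so the same 4.155 mol of electrons passes through cell 2.
Cd²⁺ + 2 e⁻ → Cd, so n(Cd) = 4.155 / 2 = 2.077 mol.
m(Cd) = 2.077 × 112.41 = 234 g.

234 g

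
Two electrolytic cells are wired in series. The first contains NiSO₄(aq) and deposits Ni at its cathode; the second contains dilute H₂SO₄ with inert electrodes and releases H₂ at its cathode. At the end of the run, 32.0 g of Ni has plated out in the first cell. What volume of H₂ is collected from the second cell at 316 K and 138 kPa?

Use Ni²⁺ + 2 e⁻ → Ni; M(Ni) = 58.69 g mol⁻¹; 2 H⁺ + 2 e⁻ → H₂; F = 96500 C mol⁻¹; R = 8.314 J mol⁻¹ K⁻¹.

n(Ni) = 32.0 / 58.69 = 0.5452 mol, so n(e⁻) = 2 × 0.5452 = 1.090 mol.
The cells are in series, so the same 1.090 mol of electrons passes through the second cell.
2 H⁺ + 2 e⁻ → H₂ — 2 mol e⁻ per mol H₂, so n(H₂) = 1.090/2 = 0.5452 mol.
V = nRT/P = (0.5452 × 8.314 × 316) / (138 × 10³) = 0.0104 m³ = 10.4 L.

10.4 L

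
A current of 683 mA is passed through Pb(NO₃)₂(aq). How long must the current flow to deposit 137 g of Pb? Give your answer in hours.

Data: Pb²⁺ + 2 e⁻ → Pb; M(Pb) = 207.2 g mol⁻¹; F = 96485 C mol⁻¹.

51.9 h

n(Pb) = m/M = 137 / 207.2 = 0.6612 mol.
Each Pb atom requires 2 electrons, so n(e⁻) = 2 × 0.6612 = 1.322 mol.
Q = n(e⁻)·F = 1.322 × 96485 = 127600 C.
t = Q/I = 127600 / 0.6830 A = 186800 s = 51.9 h.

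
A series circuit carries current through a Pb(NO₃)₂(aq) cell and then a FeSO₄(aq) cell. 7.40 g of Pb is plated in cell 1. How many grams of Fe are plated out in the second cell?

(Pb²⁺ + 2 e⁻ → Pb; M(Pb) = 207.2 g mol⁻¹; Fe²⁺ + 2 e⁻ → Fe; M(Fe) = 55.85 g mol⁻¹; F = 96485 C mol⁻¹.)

n(Pb) = 7.40 / 207.2 = 0.03571 mol.
Since Pb²⁺ + 2 e⁻ → Pb, n(e⁻) passed = 2 × 0.03571 = 0.07143 mol.
Cells in series carry the same charge, so the same 0.07143 mol of electrons passes through cell 2.
Fe²⁺ + 2 e⁻ → Fe, so n(Fe) = 0.07143 / 2 = 0.03571 mol.
m(Fe) = 0.03571 × 55.85 = 1.99 g.

1.99 g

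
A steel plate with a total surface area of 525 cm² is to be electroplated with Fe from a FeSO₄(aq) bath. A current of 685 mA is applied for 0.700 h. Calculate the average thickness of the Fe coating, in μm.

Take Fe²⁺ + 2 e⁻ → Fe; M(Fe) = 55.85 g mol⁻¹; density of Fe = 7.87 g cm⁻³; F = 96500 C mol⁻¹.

Q = I·t = 0.6850 × 2520.0 = 1726 C; n(e⁻) = 0.01789 mol.
n(Fe) = n(e⁻)/2 = 0.008944 mol, so m = 0.008944 × 55.85 = 0.4995 g.
Volume = m/ρ = 0.4995 / 7.87 = 0.06347 cm³.
Thickness = V/A = 0.06347 / 525 = 1.21 × 10⁻⁴ cm = 1.21 μm.

1.21 μm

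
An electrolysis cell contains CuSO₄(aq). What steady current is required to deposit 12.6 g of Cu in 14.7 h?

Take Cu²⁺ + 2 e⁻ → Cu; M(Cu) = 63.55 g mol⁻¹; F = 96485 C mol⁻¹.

n(Cu) = 12.6 / 63.55 = 0.1983 mol.
n(e⁻) = 2 × 0.1983 = 0.3965 mol.
Q = n(e⁻)·F = 0.3965 × 96485 = 38260 C.
I = Q/t = 38260 / 52920 s = 0.723 A.

0.723 A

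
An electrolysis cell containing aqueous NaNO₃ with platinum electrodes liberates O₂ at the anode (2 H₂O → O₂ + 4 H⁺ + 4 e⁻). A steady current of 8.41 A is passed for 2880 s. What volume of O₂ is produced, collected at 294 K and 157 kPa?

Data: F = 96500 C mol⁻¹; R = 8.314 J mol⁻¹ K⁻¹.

0.977 L

Q = I·t = 8.410 A × 2880.0 s = 24220 C.
n(e⁻) = Q/F = 24220 / 96500 = 0.2510 mol.
4 electrons are transferred per O₂ molecule, so n(O₂) = 0.2510 / 4 = 0.06275 mol.
V = nRT/P = (0.06275 × 8.314 × 294) / (157 × 10³ Pa) = 9.77 × 10⁻⁴ m³ = 0.977 L.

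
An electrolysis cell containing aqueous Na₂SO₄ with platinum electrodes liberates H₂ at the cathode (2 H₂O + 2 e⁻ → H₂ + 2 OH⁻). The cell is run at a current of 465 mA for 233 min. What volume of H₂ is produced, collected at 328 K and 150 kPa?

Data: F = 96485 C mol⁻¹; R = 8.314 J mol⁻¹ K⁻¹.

Q = I·t = 0.4650 A × 13980 s = 6501 C.
n(e⁻) = Q/F = 6501 / 96485 = 0.06738 mol.
2 electrons are transferred per H₂ molecule, so n(H₂) = 0.06738 / 2 = 0.03369 mol.
V = nRT/P = (0.03369 × 8.314 × 328) / (150 × 10³ Pa) = 6.12 × 10⁻⁴ m³ = 0.612 L.

0.612 L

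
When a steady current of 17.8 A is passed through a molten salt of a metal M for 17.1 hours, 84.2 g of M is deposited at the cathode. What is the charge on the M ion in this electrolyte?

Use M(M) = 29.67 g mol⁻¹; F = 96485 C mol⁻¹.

Q = I·t = 17.80 A × 61560 s = 1096000 C, so n(e⁻) = 1096000/96485 = 11.36 mol.
n(M) deposited = 84.2 / 29.67 = 2.838 mol.
Electrons per atom = n(e⁻)/n(M) = 11.36 / 2.838 = 4.00 ≈ 4, so the ion is M⁴⁺.

+4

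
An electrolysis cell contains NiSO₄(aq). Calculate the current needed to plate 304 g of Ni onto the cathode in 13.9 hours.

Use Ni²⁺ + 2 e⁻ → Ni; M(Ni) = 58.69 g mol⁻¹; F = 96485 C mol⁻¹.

20.0 A

n(Ni) = 304 / 58.69 = 5.180 mol.
n(e⁻) = 2 × 5.180 = 10.36 mol.
Q = n(e⁻)·F = 10.36 × 96485 = 999500 C.
I = Q/t = 999500 / 50040 s = 20.0 A.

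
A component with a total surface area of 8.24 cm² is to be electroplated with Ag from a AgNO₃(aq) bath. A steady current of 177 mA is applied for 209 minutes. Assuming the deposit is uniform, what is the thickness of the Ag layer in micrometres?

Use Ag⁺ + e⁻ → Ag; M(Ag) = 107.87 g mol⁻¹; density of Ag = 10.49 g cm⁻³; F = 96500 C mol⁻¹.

Q = I·t = 0.1770 × 12540 = 2220 C; n(e⁻) = 0.02300 mol.
n(Ag) = n(e⁻)/1 = 0.02300 mol, so m = 0.02300 × 107.87 = 2.481 g.
Volume = m/ρ = 2.481 / 10.49 = 0.2365 cm³.
Thickness = V/A = 0.2365 / 8.24 = 0.0287 cm = 287 μm.

287 μm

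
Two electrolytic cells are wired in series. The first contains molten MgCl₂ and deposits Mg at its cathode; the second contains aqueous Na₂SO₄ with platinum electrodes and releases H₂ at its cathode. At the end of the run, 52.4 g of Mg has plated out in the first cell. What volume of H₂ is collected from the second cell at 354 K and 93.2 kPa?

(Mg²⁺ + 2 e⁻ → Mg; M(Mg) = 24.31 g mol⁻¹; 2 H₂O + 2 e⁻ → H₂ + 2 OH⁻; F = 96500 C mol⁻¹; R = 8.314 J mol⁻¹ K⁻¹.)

n(Mg) = 52.4 / 24.31 = 2.155 mol, so n(e⁻) = 2 × 2.155 = 4.311 mol.
The cells are in series, so the same 4.311 mol of electrons passes through the second cell.
2 H₂O + 2 e⁻ → H₂ + 2 OH⁻ — 2 mol e⁻ per mol H₂, so n(H₂) = 4.311/2 = 2.155 mol.
V = nRT/P = (2.155 × 8.314 × 354) / (93.2 × 10³) = 0.0681 m³ = 68.1 L.

68.1 L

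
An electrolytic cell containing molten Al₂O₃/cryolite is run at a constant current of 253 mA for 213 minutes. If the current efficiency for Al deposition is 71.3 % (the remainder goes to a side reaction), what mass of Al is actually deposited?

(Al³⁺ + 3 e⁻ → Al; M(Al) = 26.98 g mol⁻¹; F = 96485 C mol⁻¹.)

0.215 g

Q = I·t = 0.2530 × 12780 = 3233 C.
n(e⁻) = 3233/96485 = 0.03351 mol; theoretically n(Al) = 0.03351/3 = 0.01117 mol, m_theo = 0.3014 g.
At 71.3 % efficiency, m_actual = 0.713 × 0.3014 = 0.215 g.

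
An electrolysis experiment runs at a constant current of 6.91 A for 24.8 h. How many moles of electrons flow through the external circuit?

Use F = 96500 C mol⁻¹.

6.39 mol

Q = I·t = 6.910 A × 89280 s = 616900 C.
n(e⁻) = Q/F = 616900 / 96500 = 6.39 mol.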